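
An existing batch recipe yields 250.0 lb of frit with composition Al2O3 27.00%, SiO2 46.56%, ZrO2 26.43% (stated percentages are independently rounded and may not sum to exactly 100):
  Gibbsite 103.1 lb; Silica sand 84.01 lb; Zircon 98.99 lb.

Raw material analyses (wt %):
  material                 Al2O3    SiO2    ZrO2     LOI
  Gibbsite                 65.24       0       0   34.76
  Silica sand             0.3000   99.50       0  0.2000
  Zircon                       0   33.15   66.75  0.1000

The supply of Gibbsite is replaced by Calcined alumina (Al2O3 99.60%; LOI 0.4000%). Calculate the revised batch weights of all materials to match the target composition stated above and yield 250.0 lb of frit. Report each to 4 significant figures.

Mid-chain values are printed, rounded to 4 significant figures, between the steps — all arithmetic maintains exact precision all the way through — exactly one rounding lands on each reported result. All derived quantities, including glass mass, yield, the totals, LOI, the three compositions, are re-derived from the weighed amounts on 250.0 lb of glass in full float precision exactly as shown in either problem or answer.
Oxide mass targets, per 250.0 lb frit:
  Al2O3: 27.00% × 250.0 = 67.50 lb
  SiO2: 46.56% × 250.0 = 116.4 lb
  ZrO2: 26.43% × 250.0 = 66.08 lb
Checking each oxide sum with the batch weights as given, under the basis named above (every target is met by its sum given rounding of the digits):
  Al2O3: 67.52·0.9960 + 84.01·0.003000 = 67.50 lb (target 67.50 lb)
  SiO2: 84.01·0.9950 + 98.99·0.3315 = 116.4 lb (target 116.4 lb)
  ZrO2: 98.99·0.6675 = 66.08 lb (target 66.08 lb)
Glass mass check: batch Σ − ignition loss = 250.0 lb (per-oxide target masses sum to 250.0 lb; stated basis 250.0 lb — a pure rounding effect).
Total batch = Σ batch = 250.5 lb; loss to ignition Σ batch·LOI = 0.5371 lb; yield = glass ÷ total batch = 99.79%.

Revised batch per 250.0 lb frit:
  Calcined alumina: 67.52 lb
  Silica sand: 84.01 lb
  Zircon: 98.99 lb
Total batch = 250.5 lb; LOI loss = 0.5371 lb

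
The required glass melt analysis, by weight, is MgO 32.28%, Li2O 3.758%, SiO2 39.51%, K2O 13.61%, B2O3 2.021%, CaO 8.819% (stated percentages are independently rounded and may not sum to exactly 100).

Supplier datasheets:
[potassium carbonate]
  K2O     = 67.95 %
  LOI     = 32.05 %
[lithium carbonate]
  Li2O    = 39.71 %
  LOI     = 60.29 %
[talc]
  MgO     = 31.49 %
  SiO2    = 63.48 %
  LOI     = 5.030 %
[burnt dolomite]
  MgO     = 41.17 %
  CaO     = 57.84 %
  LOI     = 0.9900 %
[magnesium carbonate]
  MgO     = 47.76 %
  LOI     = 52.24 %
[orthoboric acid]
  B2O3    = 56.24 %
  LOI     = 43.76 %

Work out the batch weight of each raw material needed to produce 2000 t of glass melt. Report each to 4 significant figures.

Full float precision is held all the way through — working values are displayed (rounded to four significant figures) when written out; every reported figure is rounded a single time; all derived quantities are re-derived in full precision (totals, the yield, ignition loss, net glass mass, the six compositions) from the batch weights per 2000 t of glass as quoted within question or answer.
Oxide mass targets, per 2000 t glass melt:
  MgO: 32.28% × 2000 = 645.6 t
  Li2O: 3.758% × 2000 = 75.16 t
  SiO2: 39.51% × 2000 = 790.2 t
  K2O: 13.61% × 2000 = 272.2 t
  B2O3: 2.021% × 2000 = 40.42 t
  CaO: 8.819% × 2000 = 176.4 t
Sums-versus-targets review working from each reported weight, on the stated basis (target by target, the sums agree within answer rounding):
  MgO: 1245·0.3149 + 304.9·0.4117 + 268.1·0.4776 = 645.6 t (target 645.6 t)
  Li2O: 189.3·0.3971 = 75.17 t (target 75.16 t)
  SiO2: 1245·0.6348 = 790.3 t (target 790.2 t)
  K2O: 400.6·0.6795 = 272.2 t (target 272.2 t)
  B2O3: 71.87·0.5624 = 40.42 t (target 40.42 t)
  CaO: 304.9·0.5784 = 176.4 t (target 176.4 t)
Glass-mass sanity pass: total batch − LOI = 2000 t (the targets, summed, come to 2000 t; stated basis 2000 t — deltas are rounding alone).
Whole-batch sum: Σ batch = 2480 t; ignition loss, Σ(batch × LOI) = 479.7 t; yield: glass divided by total = 80.66%.

Batch per 2000 t glass melt:
  potassium carbonate: 400.6 t
  lithium carbonate: 189.3 t
  talc: 1245 t
  burnt dolomite: 304.9 t
  magnesium carbonate: 268.1 t
  orthoboric acid: 71.87 t
Total batch = 2480 t; LOI loss = 479.7 t; yield = 80.66%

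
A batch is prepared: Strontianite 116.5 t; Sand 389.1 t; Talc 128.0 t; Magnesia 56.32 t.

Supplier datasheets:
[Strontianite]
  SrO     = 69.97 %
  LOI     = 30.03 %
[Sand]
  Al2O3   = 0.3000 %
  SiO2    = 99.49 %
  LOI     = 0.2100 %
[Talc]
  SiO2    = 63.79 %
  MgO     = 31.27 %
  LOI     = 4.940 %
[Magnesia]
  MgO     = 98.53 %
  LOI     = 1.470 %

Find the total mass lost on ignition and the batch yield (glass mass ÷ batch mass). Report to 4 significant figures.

All arithmetic carries exact precision throughout — values along the way are rounded to four significant digits wherever printed. A single rounding produces each reported number. All derived quantities (net glass mass, LOI, four oxide percentages, the totals, yield) are recomputed at exact precision using the weight values per 647.0 t of glass, as written in the question or the answer.
Material-by-material LOI:
  Strontianite: 116.5 × 0.3003 = 34.98 t
  Sand: 389.1 × 0.002100 = 0.8171 t
  Talc: 128.0 × 0.04940 = 6.323 t
  Magnesia: 56.32 × 0.01470 = 0.8279 t
Total LOI = 42.95 t
Glass = batch − LOI = 689.9 − 42.95 = 647.0 t

LOI loss = 42.95 t; glass = 647.0 t; yield = 93.77%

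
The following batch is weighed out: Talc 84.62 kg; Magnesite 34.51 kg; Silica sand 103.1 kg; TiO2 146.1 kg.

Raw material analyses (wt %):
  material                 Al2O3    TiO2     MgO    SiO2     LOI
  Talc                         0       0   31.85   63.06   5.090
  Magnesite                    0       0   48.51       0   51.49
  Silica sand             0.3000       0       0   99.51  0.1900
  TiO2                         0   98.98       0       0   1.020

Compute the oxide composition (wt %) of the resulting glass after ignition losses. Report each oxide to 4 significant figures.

In-progress results are printed rounded to 4 significant figures across the worked steps; the working math holds full float precision in every operation; every reported figure is rounded only once; the derived quantities are rebuilt in full precision (glass mass, LOI, the yield, the totals, the four compositions) using the weight values at 344.6 kg of glass, precisely as stated by question or answer.
Oxide-by-oxide delivered mass:
  Al2O3: 103.1·0.003000 = 0.3093 kg
  TiO2: 146.1·0.9898 = 144.6 kg
  MgO: 84.62·0.3185 + 34.51·0.4851 = 43.69 kg
  SiO2: 84.62·0.6306 + 103.1·0.9951 = 156.0 kg
LOI: 84.62·0.05090 + 34.51·0.5149 + 103.1·0.001900 + 146.1·0.01020 = 23.76 kg
Net of LOI, the glass mass = 368.3 − 23.76 = 344.6 kg (equal to the oxide-mass sum)
each wt % is 100 × oxide ÷ glass

Glass mass = 344.6 kg (batch 368.3 − LOI 23.76).
Composition: Al2O3 0.08976%, TiO2 41.97%, MgO 12.68%, SiO2 45.26%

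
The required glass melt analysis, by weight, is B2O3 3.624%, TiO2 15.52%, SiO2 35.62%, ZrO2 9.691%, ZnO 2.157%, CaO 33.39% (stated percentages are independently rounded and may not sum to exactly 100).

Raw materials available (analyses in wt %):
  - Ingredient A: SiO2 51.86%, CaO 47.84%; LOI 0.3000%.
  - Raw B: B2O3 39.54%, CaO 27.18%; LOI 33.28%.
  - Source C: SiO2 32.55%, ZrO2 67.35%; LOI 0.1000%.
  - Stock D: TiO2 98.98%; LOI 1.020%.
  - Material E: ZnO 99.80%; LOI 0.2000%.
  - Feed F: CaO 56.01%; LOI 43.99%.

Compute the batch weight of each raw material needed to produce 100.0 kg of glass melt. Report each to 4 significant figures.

Values along the way are displayed rounded to 4 significant digits — all internal work holds full float precision all the way through; each reported figure is rounded just once — the derived quantities, which include six oxide percentages, yield, LOI, the totals, glass mass, are rebuilt in full float precision, exactly as shown in question or answer, from the batch weights at 100.0 kg of glass.
Target masses of each oxide per 100.0 kg glass melt:
  B2O3: 3.624% × 100.0 = 3.624 kg
  TiO2: 15.52% × 100.0 = 15.52 kg
  SiO2: 35.62% × 100.0 = 35.62 kg
  ZrO2: 9.691% × 100.0 = 9.691 kg
  ZnO: 2.157% × 100.0 = 2.157 kg
  CaO: 33.39% × 100.0 = 33.39 kg
Oxide-by-oxide audit applying the batch weights above, on the stated basis (sum by sum, the targets are met up to rounding of the answer):
  B2O3: 9.165·0.3954 = 3.624 kg (target 3.624 kg)
  TiO2: 15.68·0.9898 = 15.52 kg (target 15.52 kg)
  SiO2: 59.65·0.5186 + 14.39·0.3255 = 35.62 kg (target 35.62 kg)
  ZrO2: 14.39·0.6735 = 9.692 kg (target 9.691 kg)
  ZnO: 2.161·0.9980 = 2.157 kg (target 2.157 kg)
  CaO: 59.65·0.4784 + 9.165·0.2718 + 4.215·0.5601 = 33.39 kg (target 33.39 kg)
Auditing the glass mass value: batch Σ − ignition loss = 100.0 kg (summing oxide targets gives 100.0 kg; against the stated basis, 100.0 kg — rounding explains the deltas).
Batch grand total — Σ batch = 105.3 kg; loss to ignition Σ batch·LOI = 5.262 kg; yield = glass ÷ total batch = 95.00%.

Batch per 100.0 kg glass melt:
  Ingredient A: 59.65 kg
  Raw B: 9.165 kg
  Source C: 14.39 kg
  Stock D: 15.68 kg
  Material E: 2.161 kg
  Feed F: 4.215 kg
Total batch = 105.3 kg; LOI loss = 5.262 kg; yield = 95.00%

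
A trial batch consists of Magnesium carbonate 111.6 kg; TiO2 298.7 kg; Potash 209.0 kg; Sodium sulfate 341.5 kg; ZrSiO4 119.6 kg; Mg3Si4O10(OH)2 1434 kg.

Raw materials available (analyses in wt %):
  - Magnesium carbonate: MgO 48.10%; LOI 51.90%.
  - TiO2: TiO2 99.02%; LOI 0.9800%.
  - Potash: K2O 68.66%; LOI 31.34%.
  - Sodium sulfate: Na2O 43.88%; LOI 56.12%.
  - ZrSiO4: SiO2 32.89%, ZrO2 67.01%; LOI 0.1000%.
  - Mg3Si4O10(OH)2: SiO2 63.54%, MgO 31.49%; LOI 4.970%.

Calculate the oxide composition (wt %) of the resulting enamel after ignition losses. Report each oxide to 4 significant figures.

Glass mass = 2125 kg (batch 2514 − LOI 389.4).
Composition: SiO2 44.73%, K2O 6.753%, TiO2 13.92%, Na2O 7.052%, MgO 23.78%, ZrO2 3.771%

Full float precision is maintained from start to finish; rounding to four significant digits governs each mid-chain value as shown; every reported number receives exactly one rounding; all derived quantities are recomputed starting from the weights at 2125 kg of glass at exact precision (net glass mass, the six compositions, the yield, ignition loss, totals), as quoted within question or answer.
Delivered oxide masses:
  SiO2: 119.6·0.3289 + 1434·0.6354 = 950.5 kg
  K2O: 209.0·0.6866 = 143.5 kg
  TiO2: 298.7·0.9902 = 295.8 kg
  Na2O: 341.5·0.4388 = 149.9 kg
  MgO: 111.6·0.4810 + 1434·0.3149 = 505.2 kg
  ZrO2: 119.6·0.6701 = 80.14 kg
LOI: 111.6·0.5190 + 298.7·0.009800 + 209.0·0.3134 + 341.5·0.5612 + 119.6·0.001000 + 1434·0.04970 = 389.4 kg
batch − LOI leaves glass = 2514 − 389.4 = 2125 kg (matching Σ of the oxides)
wt % = oxide mass / glass mass × 100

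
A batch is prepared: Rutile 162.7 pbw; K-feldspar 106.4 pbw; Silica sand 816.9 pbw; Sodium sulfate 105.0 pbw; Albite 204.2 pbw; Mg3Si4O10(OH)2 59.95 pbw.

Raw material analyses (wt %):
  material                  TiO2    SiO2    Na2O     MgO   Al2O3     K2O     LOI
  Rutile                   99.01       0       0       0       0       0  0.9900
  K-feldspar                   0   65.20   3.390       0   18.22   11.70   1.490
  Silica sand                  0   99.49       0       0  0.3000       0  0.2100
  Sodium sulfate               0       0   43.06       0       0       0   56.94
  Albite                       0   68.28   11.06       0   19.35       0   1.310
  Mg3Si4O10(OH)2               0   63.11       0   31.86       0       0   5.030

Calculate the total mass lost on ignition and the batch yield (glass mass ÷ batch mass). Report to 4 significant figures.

LOI loss = 70.39 pbw; glass = 1385 pbw; yield = 95.16%

Working values are printed rounded off to 4 significant figures across the worked steps; the working math runs at full float precision throughout. Every reported figure is rounded only once — all derived quantities (the six compositions, yield, the totals, LOI, net glass mass) are computed from the weighed amounts on 1385 pbw of glass in full float precision as written in problem or answer.
Loss on ignition, line by line:
  Rutile: 162.7 × 0.009900 = 1.611 pbw
  K-feldspar: 106.4 × 0.01490 = 1.585 pbw
  Silica sand: 816.9 × 0.002100 = 1.715 pbw
  Sodium sulfate: 105.0 × 0.5694 = 59.79 pbw
  Albite: 204.2 × 0.01310 = 2.675 pbw
  Mg3Si4O10(OH)2: 59.95 × 0.05030 = 3.015 pbw
Total LOI = 70.39 pbw
Glass = batch − LOI = 1455 − 70.39 = 1385 pbw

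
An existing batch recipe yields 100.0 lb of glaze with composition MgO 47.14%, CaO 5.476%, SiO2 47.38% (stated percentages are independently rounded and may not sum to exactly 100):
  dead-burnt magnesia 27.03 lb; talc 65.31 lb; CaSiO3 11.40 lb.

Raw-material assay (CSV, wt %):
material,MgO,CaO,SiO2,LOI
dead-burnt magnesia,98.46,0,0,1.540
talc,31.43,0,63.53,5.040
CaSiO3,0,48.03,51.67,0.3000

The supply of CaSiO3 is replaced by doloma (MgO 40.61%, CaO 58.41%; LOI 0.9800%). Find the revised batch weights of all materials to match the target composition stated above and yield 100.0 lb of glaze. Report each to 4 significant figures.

The intermediate values are printed rounded to four significant figures at each printed step — every computation keeps full precision from first step to last. Every reported value is rounded a single time; all derived quantities (three oxide percentages, LOI, totals, yield, net glass mass) are carried in full precision from the weighed amounts for 100.0 lb of glass as quoted within either problem or answer.
Oxide-by-oxide targets in 100.0 lb glaze:
  MgO: 47.14% × 100.0 = 47.14 lb
  CaO: 5.476% × 100.0 = 5.476 lb
  SiO2: 47.38% × 100.0 = 47.38 lb
Sums-versus-targets review on the weights just shown, for the quoted basis mass (sums match the target masses inside rounding margins):
  MgO: 20.20·0.9846 + 74.58·0.3143 + 9.375·0.4061 = 47.14 lb (target 47.14 lb)
  CaO: 9.375·0.5841 = 5.476 lb (target 5.476 lb)
  SiO2: 74.58·0.6353 = 47.38 lb (target 47.38 lb)
Glass-mass sanity pass: total batch − LOI = 99.99 lb (oxide target masses add up to 100.0 lb; basis as stated: 100.0 lb — any gap is answer rounding).
Summing the batch: Σ batch = 104.2 lb; LOI loss = Σ batch·LOI = 4.162 lb; as yield: glass ÷ batch → 96.00%.

Revised batch per 100.0 lb glaze:
  dead-burnt magnesia: 20.20 lb
  talc: 74.58 lb
  doloma: 9.375 lb
Total batch = 104.2 lb; LOI loss = 4.162 lb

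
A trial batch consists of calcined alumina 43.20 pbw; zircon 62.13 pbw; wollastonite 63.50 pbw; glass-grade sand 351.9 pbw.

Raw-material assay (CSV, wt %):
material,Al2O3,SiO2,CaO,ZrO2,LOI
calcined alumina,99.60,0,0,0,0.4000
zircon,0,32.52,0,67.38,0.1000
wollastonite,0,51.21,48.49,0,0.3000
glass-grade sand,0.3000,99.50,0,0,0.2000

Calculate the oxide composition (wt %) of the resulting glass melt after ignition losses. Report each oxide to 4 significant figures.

Glass mass = 519.6 pbw (batch 520.7 − LOI 1.129).
Composition: Al2O3 8.484%, SiO2 77.53%, CaO 5.926%, ZrO2 8.057%

Working values are displayed rounded off to 4 significant figures alongside each step — all internal work keeps full precision from first step to last. Exactly one rounding lands on each reported result; the derived quantities, including yield, net glass mass, LOI, the totals, four oxide percentages, are re-derived starting from the weights on 519.6 pbw of glass in full float precision precisely as stated by the problem or answer text.
Per-oxide mass from batch:
  Al2O3: 43.20·0.9960 + 351.9·0.003000 = 44.08 pbw
  SiO2: 62.13·0.3252 + 63.50·0.5121 + 351.9·0.9950 = 402.9 pbw
  CaO: 63.50·0.4849 = 30.79 pbw
  ZrO2: 62.13·0.6738 = 41.86 pbw
LOI: 43.20·0.004000 + 62.13·0.001000 + 63.50·0.003000 + 351.9·0.002000 = 1.129 pbw
batch − LOI leaves glass = 520.7 − 1.129 = 519.6 pbw (matching Σ of the oxides)
percent share: oxide ÷ glass, ×100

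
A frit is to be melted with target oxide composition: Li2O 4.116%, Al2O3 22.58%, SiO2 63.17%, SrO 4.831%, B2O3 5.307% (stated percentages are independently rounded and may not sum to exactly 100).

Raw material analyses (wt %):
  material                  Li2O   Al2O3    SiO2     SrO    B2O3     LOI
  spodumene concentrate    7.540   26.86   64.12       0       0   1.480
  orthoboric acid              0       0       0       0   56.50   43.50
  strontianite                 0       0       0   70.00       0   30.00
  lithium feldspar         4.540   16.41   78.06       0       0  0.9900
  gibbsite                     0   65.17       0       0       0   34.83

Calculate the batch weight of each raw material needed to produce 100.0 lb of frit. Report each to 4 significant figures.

Batch per 100.0 lb frit:
  spodumene concentrate: 11.60 lb
  orthoboric acid: 9.393 lb
  strontianite: 6.901 lb
  lithium feldspar: 71.40 lb
  gibbsite: 11.89 lb
Total batch = 111.2 lb; LOI loss = 11.18 lb; yield = 89.95%

Intermediates are shown with 4-significant-digit rounding within the worked lines. All arithmetic holds full float precision from start to finish — a single rounding produces each reported figure; the derived quantities, including five oxide percentages, LOI, totals, yield, net glass mass, are rebuilt starting from the weights per 100.0 lb of glass at full precision, as set out in problem or answer.
Per-oxide target masses for 100.0 lb frit:
  Li2O: 4.116% × 100.0 = 4.116 lb
  Al2O3: 22.58% × 100.0 = 22.58 lb
  SiO2: 63.17% × 100.0 = 63.17 lb
  SrO: 4.831% × 100.0 = 4.831 lb
  B2O3: 5.307% × 100.0 = 5.307 lb
Oxide-by-oxide audit from the weights as reported, relative to the basis at hand (every target is met by its sum within answer rounding):
  Li2O: 11.60·0.07540 + 71.40·0.04540 = 4.116 lb (target 4.116 lb)
  Al2O3: 11.60·0.2686 + 71.40·0.1641 + 11.89·0.6517 = 22.58 lb (target 22.58 lb)
  SiO2: 11.60·0.6412 + 71.40·0.7806 = 63.17 lb (target 63.17 lb)
  SrO: 6.901·0.7000 = 4.831 lb (target 4.831 lb)
  B2O3: 9.393·0.5650 = 5.307 lb (target 5.307 lb)
Glass mass check: Σ batch − LOI loss = 100.0 lb (oxide target masses add up to 100.0 lb; versus the stated basis of 100.0 lb — differing by rounding only).
Adding the batch up: Σ batch = 111.2 lb; LOI removed, Σ of batch·LOI: 11.18 lb; as yield: glass ÷ batch → 89.95%.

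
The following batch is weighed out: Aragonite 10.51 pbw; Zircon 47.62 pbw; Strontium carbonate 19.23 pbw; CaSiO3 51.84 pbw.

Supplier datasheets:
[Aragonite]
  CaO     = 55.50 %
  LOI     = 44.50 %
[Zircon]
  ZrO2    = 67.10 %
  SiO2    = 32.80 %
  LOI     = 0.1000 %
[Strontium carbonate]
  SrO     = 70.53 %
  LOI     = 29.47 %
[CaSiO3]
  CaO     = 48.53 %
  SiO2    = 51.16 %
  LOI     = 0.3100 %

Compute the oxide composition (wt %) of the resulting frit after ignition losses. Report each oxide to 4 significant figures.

Intermediates are rounded to four significant digits when quoted — all arithmetic keeps exact precision in all steps — exactly one rounding lands on each reported value. Derived quantities are recomputed starting from the weights for 118.6 pbw of glass in full float precision (the yield, net glass mass, LOI, totals, four oxide percentages), precisely as stated by the problem or the answer.
What the batch supplies per oxide:
  ZrO2: 47.62·0.6710 = 31.95 pbw
  CaO: 10.51·0.5550 + 51.84·0.4853 = 30.99 pbw
  SiO2: 47.62·0.3280 + 51.84·0.5116 = 42.14 pbw
  SrO: 19.23·0.7053 = 13.56 pbw
LOI: 10.51·0.4450 + 47.62·0.001000 + 19.23·0.2947 + 51.84·0.003100 = 10.55 pbw
Glass = total batch minus LOI = 129.2 − 10.55 = 118.6 pbw (equal to the oxide-mass sum)
percent by weight: oxide/glass ×100

Glass mass = 118.6 pbw (batch 129.2 − LOI 10.55).
Composition: ZrO2 26.93%, CaO 26.12%, SiO2 35.52%, SrO 11.43%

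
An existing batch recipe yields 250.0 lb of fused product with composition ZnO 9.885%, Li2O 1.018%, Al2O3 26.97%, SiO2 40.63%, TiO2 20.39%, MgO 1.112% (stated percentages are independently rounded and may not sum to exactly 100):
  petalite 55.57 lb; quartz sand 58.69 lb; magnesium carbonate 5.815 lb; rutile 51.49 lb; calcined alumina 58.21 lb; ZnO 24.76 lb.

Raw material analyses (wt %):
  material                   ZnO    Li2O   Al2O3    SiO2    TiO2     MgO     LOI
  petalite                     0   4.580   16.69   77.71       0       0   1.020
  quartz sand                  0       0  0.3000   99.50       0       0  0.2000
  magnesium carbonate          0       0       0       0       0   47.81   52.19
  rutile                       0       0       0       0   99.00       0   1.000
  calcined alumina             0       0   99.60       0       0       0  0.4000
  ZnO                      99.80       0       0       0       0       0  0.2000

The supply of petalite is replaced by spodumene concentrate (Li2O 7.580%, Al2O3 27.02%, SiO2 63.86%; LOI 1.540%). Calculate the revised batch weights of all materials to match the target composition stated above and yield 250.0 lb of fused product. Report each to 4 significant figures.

Mid-chain values are displayed (rounded to four significant figures) within the worked lines. The working math carries full precision through every step. Exactly one rounding lands on each reported value; derived quantities are carried from the weighed amounts on 250.0 lb of glass in full precision (totals, ignition loss, yield, glass mass, the six compositions), as they appear in either problem or answer.
Oxide-by-oxide targets in 250.0 lb fused product:
  ZnO: 9.885% × 250.0 = 24.71 lb
  Li2O: 1.018% × 250.0 = 2.545 lb
  Al2O3: 26.97% × 250.0 = 67.42 lb
  SiO2: 40.63% × 250.0 = 101.6 lb
  TiO2: 20.39% × 250.0 = 50.98 lb
  MgO: 1.112% × 250.0 = 2.780 lb
A balance pass over the oxides, per the reported batch figures, per the basis as stated (delivered sums recover each target given rounding of the digits):
  ZnO: 24.76·0.9980 = 24.71 lb (target 24.71 lb)
  Li2O: 33.58·0.07580 = 2.545 lb (target 2.545 lb)
  Al2O3: 33.58·0.2702 + 80.54·0.003000 + 58.34·0.9960 = 67.42 lb (target 67.42 lb)
  SiO2: 33.58·0.6386 + 80.54·0.9950 = 101.6 lb (target 101.6 lb)
  TiO2: 51.49·0.9900 = 50.98 lb (target 50.98 lb)
  MgO: 5.815·0.4781 = 2.780 lb (target 2.780 lb)
The glass-mass cross-check: total charge less LOI = 250.0 lb (per-oxide target masses sum to 250.0 lb; basis as stated: 250.0 lb — any gap is answer rounding).
Whole-batch sum: Σ batch = 254.5 lb; LOI loss = Σ batch·LOI = 4.511 lb; glass ÷ batch gives a yield of 98.23%.

Revised batch per 250.0 lb fused product:
  spodumene concentrate: 33.58 lb
  quartz sand: 80.54 lb
  magnesium carbonate: 5.815 lb
  rutile: 51.49 lb
  calcined alumina: 58.34 lb
  ZnO: 24.76 lb
Total batch = 254.5 lb; LOI loss = 4.511 lb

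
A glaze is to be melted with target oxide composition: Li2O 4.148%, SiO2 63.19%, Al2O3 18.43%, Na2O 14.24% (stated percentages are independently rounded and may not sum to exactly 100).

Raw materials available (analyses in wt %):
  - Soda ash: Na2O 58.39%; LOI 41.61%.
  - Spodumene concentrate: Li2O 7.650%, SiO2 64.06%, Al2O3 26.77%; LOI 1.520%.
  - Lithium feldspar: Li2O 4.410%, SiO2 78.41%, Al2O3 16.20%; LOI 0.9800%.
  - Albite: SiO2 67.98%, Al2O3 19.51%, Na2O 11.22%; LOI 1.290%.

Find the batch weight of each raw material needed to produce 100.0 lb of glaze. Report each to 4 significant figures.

Batch per 100.0 lb glaze:
  Soda ash: 20.82 lb
  Spodumene concentrate: 32.21 lb
  Lithium feldspar: 38.18 lb
  Albite: 18.56 lb
Total batch = 109.8 lb; LOI loss = 9.766 lb; yield = 91.10%

In-progress results are printed rounded to four significant digits on the page; full precision is held end to end. Each reported result receives exactly one rounding — derived quantities (the four compositions, yield, the totals, LOI, glass mass) are recomputed from the batch weights for 100.0 lb of glass at exact precision exactly as printed in the problem or answer text.
Target oxide masses per 100.0 lb glaze:
  Li2O: 4.148% × 100.0 = 4.148 lb
  SiO2: 63.19% × 100.0 = 63.19 lb
  Al2O3: 18.43% × 100.0 = 18.43 lb
  Na2O: 14.24% × 100.0 = 14.24 lb
Mass-balance tally per oxide per the reported batch figures, versus the basis set out (sum by sum, the targets are met modulo rounding of the values):
  Li2O: 32.21·0.07650 + 38.18·0.04410 = 4.148 lb (target 4.148 lb)
  SiO2: 32.21·0.6406 + 38.18·0.7841 + 18.56·0.6798 = 63.19 lb (target 63.19 lb)
  Al2O3: 32.21·0.2677 + 38.18·0.1620 + 18.56·0.1951 = 18.43 lb (target 18.43 lb)
  Na2O: 20.82·0.5839 + 18.56·0.1122 = 14.24 lb (target 14.24 lb)
Glass mass check: whole batch net of LOI = 100.0 lb (summing oxide targets gives 100.0 lb; versus the stated basis of 100.0 lb — any gap is answer rounding).
Batch total: Σ batch = 109.8 lb; loss to ignition Σ batch·LOI = 9.766 lb; yield = glass ÷ total batch = 91.10%.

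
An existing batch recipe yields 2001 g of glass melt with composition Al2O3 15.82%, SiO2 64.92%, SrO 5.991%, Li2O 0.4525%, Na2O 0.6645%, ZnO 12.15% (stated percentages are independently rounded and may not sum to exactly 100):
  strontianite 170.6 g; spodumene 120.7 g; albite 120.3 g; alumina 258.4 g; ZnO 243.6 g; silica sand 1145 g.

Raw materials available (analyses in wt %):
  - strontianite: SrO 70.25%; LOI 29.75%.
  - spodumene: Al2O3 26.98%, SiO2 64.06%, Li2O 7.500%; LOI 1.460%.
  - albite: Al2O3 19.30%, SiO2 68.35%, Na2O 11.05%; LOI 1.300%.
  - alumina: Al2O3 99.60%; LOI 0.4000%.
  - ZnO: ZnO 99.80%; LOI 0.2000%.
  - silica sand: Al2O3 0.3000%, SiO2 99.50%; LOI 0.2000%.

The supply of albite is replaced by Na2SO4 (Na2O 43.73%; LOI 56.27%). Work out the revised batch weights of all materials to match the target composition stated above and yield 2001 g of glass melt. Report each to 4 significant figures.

Revised batch per 2001 g glass melt:
  strontianite: 170.6 g
  spodumene: 120.7 g
  Na2SO4: 30.41 g
  alumina: 281.4 g
  ZnO: 243.6 g
  silica sand: 1228 g
Total batch = 2075 g; LOI loss = 73.70 g

The whole derivation runs at full precision at each step. The intermediate values are shown rounded to 4 significant digits in the printout — every reported figure is rounded once only. Derived quantities (totals, six oxide percentages, glass mass, ignition loss, the yield) are recomputed using the weight values for 2001 g of glass at full float precision as given in the problem or the answer.
Target masses of each oxide per 2001 g glass melt:
  Al2O3: 15.82% × 2001 = 316.6 g
  SiO2: 64.92% × 2001 = 1299 g
  SrO: 5.991% × 2001 = 119.9 g
  Li2O: 0.4525% × 2001 = 9.055 g
  Na2O: 0.6645% × 2001 = 13.30 g
  ZnO: 12.15% × 2001 = 243.1 g
Balance tally, oxide-wise, working from each reported weight, at the basis given (each sum matches its target mass once rounding is allowed for):
  Al2O3: 120.7·0.2698 + 281.4·0.9960 + 1228·0.003000 = 316.5 g (target 316.6 g)
  SiO2: 120.7·0.6406 + 1228·0.9950 = 1299 g (target 1299 g)
  SrO: 170.6·0.7025 = 119.8 g (target 119.9 g)
  Li2O: 120.7·0.07500 = 9.053 g (target 9.055 g)
  Na2O: 30.41·0.4373 = 13.30 g (target 13.30 g)
  ZnO: 243.6·0.9980 = 243.1 g (target 243.1 g)
Glass-mass sanity pass: whole batch net of LOI = 2001 g (summing oxide targets gives 2001 g; versus the stated basis of 2001 g — a pure rounding effect).
Adding the batch up: Σ batch = 2075 g; the LOI term Σ batch·LOI equals 73.70 g; the yield ratio, glass ÷ batch: 96.45%.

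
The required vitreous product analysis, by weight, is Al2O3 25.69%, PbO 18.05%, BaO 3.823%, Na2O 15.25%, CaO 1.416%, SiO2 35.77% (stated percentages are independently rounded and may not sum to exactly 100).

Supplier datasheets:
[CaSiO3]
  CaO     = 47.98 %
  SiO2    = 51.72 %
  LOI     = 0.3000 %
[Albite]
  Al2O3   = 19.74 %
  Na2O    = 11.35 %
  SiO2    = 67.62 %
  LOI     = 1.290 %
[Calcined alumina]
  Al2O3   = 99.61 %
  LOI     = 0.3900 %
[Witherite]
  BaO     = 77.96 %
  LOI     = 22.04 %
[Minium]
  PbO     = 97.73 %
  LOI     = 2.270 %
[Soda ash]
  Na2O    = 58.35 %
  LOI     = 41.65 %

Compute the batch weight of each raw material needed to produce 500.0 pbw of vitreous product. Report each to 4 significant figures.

Every computation holds exact precision from start to finish — rounding to four significant digits applies to every in-between result as printed — each reported result is rounded just once; the derived quantities are rebuilt in exact precision (the totals, LOI, the yield, net glass mass, six oxide percentages) from the batch weights per 500.0 pbw of glass, as set out in the problem or answer text.
Per-oxide target masses for 500.0 pbw vitreous product:
  Al2O3: 25.69% × 500.0 = 128.4 pbw
  PbO: 18.05% × 500.0 = 90.25 pbw
  BaO: 3.823% × 500.0 = 19.11 pbw
  Na2O: 15.25% × 500.0 = 76.25 pbw
  CaO: 1.416% × 500.0 = 7.080 pbw
  SiO2: 35.77% × 500.0 = 178.8 pbw
Mass-balance tally per oxide on the weights just shown, versus the basis set out (sum by sum, the targets are met once rounding is allowed for):
  Al2O3: 253.2·0.1974 + 78.77·0.9961 = 128.4 pbw (target 128.4 pbw)
  PbO: 92.35·0.9773 = 90.25 pbw (target 90.25 pbw)
  BaO: 24.52·0.7796 = 19.12 pbw (target 19.11 pbw)
  Na2O: 253.2·0.1135 + 81.42·0.5835 = 76.25 pbw (target 76.25 pbw)
  CaO: 14.76·0.4798 = 7.082 pbw (target 7.080 pbw)
  SiO2: 14.76·0.5172 + 253.2·0.6762 = 178.8 pbw (target 178.8 pbw)
Glass-mass bookkeeping: Σ batch − LOI loss = 500.0 pbw (the Σ of target masses is 500.0 pbw; stated basis 500.0 pbw — a pure rounding effect).
Whole-batch sum: Σ batch = 545.0 pbw; the LOI term Σ batch·LOI equals 45.03 pbw; the yield ratio, glass ÷ batch: 91.74%.

Batch per 500.0 pbw vitreous product:
  CaSiO3: 14.76 pbw
  Albite: 253.2 pbw
  Calcined alumina: 78.77 pbw
  Witherite: 24.52 pbw
  Minium: 92.35 pbw
  Soda ash: 81.42 pbw
Total batch = 545.0 pbw; LOI loss = 45.03 pbw; yield = 91.74%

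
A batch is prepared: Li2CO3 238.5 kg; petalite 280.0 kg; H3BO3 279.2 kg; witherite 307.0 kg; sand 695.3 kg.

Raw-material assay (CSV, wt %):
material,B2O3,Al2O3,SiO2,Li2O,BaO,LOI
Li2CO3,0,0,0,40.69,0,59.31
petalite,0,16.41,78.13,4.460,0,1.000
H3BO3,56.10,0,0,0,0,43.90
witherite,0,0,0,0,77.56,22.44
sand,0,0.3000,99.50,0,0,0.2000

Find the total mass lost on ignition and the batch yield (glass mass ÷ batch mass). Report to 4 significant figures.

LOI loss = 337.1 kg; glass = 1463 kg; yield = 81.27%

All arithmetic maintains exact precision through every step; values along the way are printed rounded to 4 significant digits when written out — a single rounding completes each reported value; the derived quantities, which include totals, net glass mass, ignition loss, the yield, the five compositions, are rebuilt at exact precision, precisely as stated by the question or the answer, starting from the weights per 1463 kg of glass.
LOI of each material in turn:
  Li2CO3: 238.5 × 0.5931 = 141.5 kg
  petalite: 280.0 × 0.01000 = 2.800 kg
  H3BO3: 279.2 × 0.4390 = 122.6 kg
  witherite: 307.0 × 0.2244 = 68.89 kg
  sand: 695.3 × 0.002000 = 1.391 kg
Total LOI = 337.1 kg
Glass = batch − LOI = 1800 − 337.1 = 1463 kg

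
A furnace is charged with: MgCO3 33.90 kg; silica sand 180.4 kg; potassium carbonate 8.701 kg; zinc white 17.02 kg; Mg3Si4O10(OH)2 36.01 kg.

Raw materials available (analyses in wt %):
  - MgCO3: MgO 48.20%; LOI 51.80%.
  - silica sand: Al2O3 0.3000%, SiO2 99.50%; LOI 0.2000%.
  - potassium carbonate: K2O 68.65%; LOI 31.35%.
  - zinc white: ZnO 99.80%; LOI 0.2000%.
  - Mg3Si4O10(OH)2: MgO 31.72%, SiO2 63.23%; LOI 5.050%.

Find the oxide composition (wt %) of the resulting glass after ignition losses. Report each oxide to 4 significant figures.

Glass mass = 253.5 kg (batch 276.0 − LOI 22.50).
Composition: ZnO 6.700%, K2O 2.356%, Al2O3 0.2135%, MgO 10.95%, SiO2 79.78%

In-progress results are shown, rounded to four significant digits, as written; all internal work maintains full float precision throughout. A single rounding yields each reported number; derived quantities (LOI, glass mass, the totals, five oxide percentages, the yield) are recomputed from the weighed amounts on 253.5 kg of glass at full float precision, as set out in the question or the answer.
What the batch supplies per oxide:
  ZnO: 17.02·0.9980 = 16.99 kg
  K2O: 8.701·0.6865 = 5.973 kg
  Al2O3: 180.4·0.003000 = 0.5412 kg
  MgO: 33.90·0.4820 + 36.01·0.3172 = 27.76 kg
  SiO2: 180.4·0.9950 + 36.01·0.6323 = 202.3 kg
LOI: 33.90·0.5180 + 180.4·0.002000 + 8.701·0.3135 + 17.02·0.002000 + 36.01·0.05050 = 22.50 kg
Resulting glass, batch − LOI: 276.0 − 22.50 = 253.5 kg (the oxide masses sum to this)
oxide / glass × 100 gives the wt %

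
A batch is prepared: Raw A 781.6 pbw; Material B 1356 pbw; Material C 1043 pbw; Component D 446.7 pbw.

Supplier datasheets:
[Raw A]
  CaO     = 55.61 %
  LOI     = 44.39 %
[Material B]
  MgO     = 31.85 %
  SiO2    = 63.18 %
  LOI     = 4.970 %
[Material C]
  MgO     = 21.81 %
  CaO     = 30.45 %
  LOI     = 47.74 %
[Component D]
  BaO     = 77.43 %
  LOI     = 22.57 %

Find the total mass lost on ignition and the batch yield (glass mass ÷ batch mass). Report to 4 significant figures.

Full float precision is maintained in all steps; the intermediate values are printed rounded off to 4 significant digits in the printout — a single rounding completes each reported value — all derived quantities (the totals, LOI, four oxide percentages, net glass mass, the yield) are recomputed using the weight values per 2614 pbw of glass at exact precision, precisely as stated by either problem or answer.
Each material's LOI contribution:
  Raw A: 781.6 × 0.4439 = 347.0 pbw
  Material B: 1356 × 0.04970 = 67.39 pbw
  Material C: 1043 × 0.4774 = 497.9 pbw
  Component D: 446.7 × 0.2257 = 100.8 pbw
Total LOI = 1013 pbw
Glass = batch − LOI = 3627 − 1013 = 2614 pbw

LOI loss = 1013 pbw; glass = 2614 pbw; yield = 72.07%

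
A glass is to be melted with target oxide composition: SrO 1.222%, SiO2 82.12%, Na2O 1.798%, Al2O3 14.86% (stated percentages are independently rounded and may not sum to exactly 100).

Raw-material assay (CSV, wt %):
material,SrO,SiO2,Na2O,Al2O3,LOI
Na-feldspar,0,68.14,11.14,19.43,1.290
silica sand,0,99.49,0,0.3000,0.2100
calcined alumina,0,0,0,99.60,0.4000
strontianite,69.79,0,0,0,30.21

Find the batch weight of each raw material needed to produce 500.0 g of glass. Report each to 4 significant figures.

In-progress results are printed rounded to four significant figures in the working. Each numeric step carries exact precision end to end. Each reported value is rounded once only. Derived quantities, which include ignition loss, net glass mass, yield, four oxide percentages, totals, are recomputed at full float precision, as written in problem or answer, from the batch weights at 500.0 g of glass.
Target oxide masses per 500.0 g glass:
  SrO: 1.222% × 500.0 = 6.110 g
  SiO2: 82.12% × 500.0 = 410.6 g
  Na2O: 1.798% × 500.0 = 8.990 g
  Al2O3: 14.86% × 500.0 = 74.30 g
Mass-balance tally per oxide using the reported weights, on the stated basis (delivered sums recover each target modulo rounding of the values):
  SrO: 8.755·0.6979 = 6.110 g (target 6.110 g)
  SiO2: 80.70·0.6814 + 357.4·0.9949 = 410.6 g (target 410.6 g)
  Na2O: 80.70·0.1114 = 8.990 g (target 8.990 g)
  Al2O3: 80.70·0.1943 + 357.4·0.003000 + 57.78·0.9960 = 74.30 g (target 74.30 g)
Consistency of the glass mass: total batch − LOI = 500.0 g (summing oxide targets gives 500.0 g; the stated basis being 500.0 g — rounding explains the deltas).
Batch grand total — Σ batch = 504.6 g; LOI loss = Σ batch·LOI = 4.668 g; yield: glass divided by total = 99.08%.

Batch per 500.0 g glass:
  Na-feldspar: 80.70 g
  silica sand: 357.4 g
  calcined alumina: 57.78 g
  strontianite: 8.755 g
Total batch = 504.6 g; LOI loss = 4.668 g; yield = 99.08%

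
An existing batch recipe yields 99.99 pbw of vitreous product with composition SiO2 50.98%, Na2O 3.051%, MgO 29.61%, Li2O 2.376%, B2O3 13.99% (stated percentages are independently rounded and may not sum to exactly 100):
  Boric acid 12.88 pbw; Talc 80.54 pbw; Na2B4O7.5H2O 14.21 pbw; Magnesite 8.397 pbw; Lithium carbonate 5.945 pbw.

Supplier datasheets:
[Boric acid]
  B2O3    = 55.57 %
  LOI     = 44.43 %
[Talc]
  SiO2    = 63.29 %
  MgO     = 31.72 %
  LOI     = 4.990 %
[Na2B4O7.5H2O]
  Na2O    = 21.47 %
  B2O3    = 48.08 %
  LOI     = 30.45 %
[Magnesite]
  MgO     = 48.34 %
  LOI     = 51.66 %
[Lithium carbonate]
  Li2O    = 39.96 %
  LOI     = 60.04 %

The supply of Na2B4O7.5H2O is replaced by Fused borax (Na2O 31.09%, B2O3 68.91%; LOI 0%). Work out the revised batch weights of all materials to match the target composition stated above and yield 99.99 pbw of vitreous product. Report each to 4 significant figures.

Intermediates are printed, rounded to 4 significant figures, on the page — all internal work runs at full float precision in every operation — each reported result takes just one rounding; the derived quantities (the five compositions, the yield, glass mass, ignition loss, totals) are carried in full precision starting from the weights for 99.99 pbw of glass exactly as shown in question or answer.
Per-oxide target masses for 99.99 pbw vitreous product:
  SiO2: 50.98% × 99.99 = 50.97 pbw
  Na2O: 3.051% × 99.99 = 3.051 pbw
  MgO: 29.61% × 99.99 = 29.61 pbw
  Li2O: 2.376% × 99.99 = 2.376 pbw
  B2O3: 13.99% × 99.99 = 13.99 pbw
Checking each oxide sum with the batch weights as given, against the basis in use (summed amounts equal target values net of answer rounding effects):
  SiO2: 80.54·0.6329 = 50.97 pbw (target 50.97 pbw)
  Na2O: 9.812·0.3109 = 3.051 pbw (target 3.051 pbw)
  MgO: 80.54·0.3172 + 8.397·0.4834 = 29.61 pbw (target 29.61 pbw)
  Li2O: 5.945·0.3996 = 2.376 pbw (target 2.376 pbw)
  B2O3: 13.00·0.5557 + 9.812·0.6891 = 13.99 pbw (target 13.99 pbw)
Glass-mass sanity pass: batch Σ − ignition loss = 99.99 pbw (oxide target masses add up to 100.0 pbw; versus the stated basis of 99.99 pbw — a pure rounding effect).
Whole-batch sum: Σ batch = 117.7 pbw; Σ batch·LOI gives LOI loss = 17.70 pbw; yield, glass over the total, = 84.96%.

Revised batch per 99.99 pbw vitreous product:
  Boric acid: 13.00 pbw
  Talc: 80.54 pbw
  Fused borax: 9.812 pbw
  Magnesite: 8.397 pbw
  Lithium carbonate: 5.945 pbw
Total batch = 117.7 pbw; LOI loss = 17.70 pbw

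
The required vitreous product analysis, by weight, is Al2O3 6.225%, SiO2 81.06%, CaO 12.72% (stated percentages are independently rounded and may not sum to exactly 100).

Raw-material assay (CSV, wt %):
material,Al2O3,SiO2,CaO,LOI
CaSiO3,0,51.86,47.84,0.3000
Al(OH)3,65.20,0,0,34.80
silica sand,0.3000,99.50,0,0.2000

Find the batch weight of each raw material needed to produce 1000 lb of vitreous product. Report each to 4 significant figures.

Batch per 1000 lb vitreous product:
  CaSiO3: 265.9 lb
  Al(OH)3: 92.36 lb
  silica sand: 676.1 lb
Total batch = 1034 lb; LOI loss = 34.29 lb; yield = 96.68%

The intermediate values appear with 4-significant-digit rounding between the steps — the whole derivation holds full float precision in every operation; exactly one rounding lands on each reported number — all derived quantities, including net glass mass, ignition loss, three oxide percentages, totals, yield, are rebuilt using the weight values per 1000 lb of glass in exact precision, as written in question or answer.
Per-oxide target masses for 1000 lb vitreous product:
  Al2O3: 6.225% × 1000 = 62.25 lb
  SiO2: 81.06% × 1000 = 810.6 lb
  CaO: 12.72% × 1000 = 127.2 lb
Verifying the oxide balance from the weights as reported, relative to the basis at hand (delivered sums recover each target modulo rounding of the values):
  Al2O3: 92.36·0.6520 + 676.1·0.003000 = 62.25 lb (target 62.25 lb)
  SiO2: 265.9·0.5186 + 676.1·0.9950 = 810.6 lb (target 810.6 lb)
  CaO: 265.9·0.4784 = 127.2 lb (target 127.2 lb)
Glass-mass sanity pass: Σ batch − LOI loss = 1000 lb (summing oxide targets gives 1000 lb; with the basis standing at 1000 lb — a pure rounding effect).
Adding the batch up: Σ batch = 1034 lb; Σ batch·LOI gives LOI loss = 34.29 lb; yield: glass divided by total = 96.68%.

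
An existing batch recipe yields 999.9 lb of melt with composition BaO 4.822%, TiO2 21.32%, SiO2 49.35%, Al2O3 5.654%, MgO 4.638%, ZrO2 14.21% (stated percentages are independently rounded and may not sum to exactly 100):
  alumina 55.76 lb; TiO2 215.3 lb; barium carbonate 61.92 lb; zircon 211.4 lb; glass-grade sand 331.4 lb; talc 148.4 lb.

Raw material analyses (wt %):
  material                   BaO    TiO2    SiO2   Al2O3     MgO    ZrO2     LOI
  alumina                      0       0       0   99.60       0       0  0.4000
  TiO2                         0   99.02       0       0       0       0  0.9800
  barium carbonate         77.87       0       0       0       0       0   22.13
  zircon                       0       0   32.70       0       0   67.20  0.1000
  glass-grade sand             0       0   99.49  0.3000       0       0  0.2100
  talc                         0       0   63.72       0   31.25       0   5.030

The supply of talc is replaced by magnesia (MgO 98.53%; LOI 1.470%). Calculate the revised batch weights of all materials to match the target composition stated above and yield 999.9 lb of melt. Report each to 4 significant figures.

Revised batch per 999.9 lb melt:
  alumina: 55.48 lb
  TiO2: 215.3 lb
  barium carbonate: 61.92 lb
  zircon: 211.4 lb
  glass-grade sand: 426.5 lb
  magnesia: 47.07 lb
Total batch = 1018 lb; LOI loss = 17.83 lb

In-progress results are printed rounded off to 4 significant digits as written — each numeric step maintains full float precision end to end; exactly one rounding goes into each reported number. Derived quantities are re-derived starting from the weights at 999.9 lb of glass in full precision (totals, net glass mass, LOI, six oxide percentages, yield), exactly as printed in either problem or answer.
Target oxide masses per 999.9 lb melt:
  BaO: 4.822% × 999.9 = 48.22 lb
  TiO2: 21.32% × 999.9 = 213.2 lb
  SiO2: 49.35% × 999.9 = 493.5 lb
  Al2O3: 5.654% × 999.9 = 56.53 lb
  MgO: 4.638% × 999.9 = 46.38 lb
  ZrO2: 14.21% × 999.9 = 142.1 lb
Checking each oxide sum working from each reported weight, per the basis as stated (oxide sums agree with the targets within answer rounding):
  BaO: 61.92·0.7787 = 48.22 lb (target 48.22 lb)
  TiO2: 215.3·0.9902 = 213.2 lb (target 213.2 lb)
  SiO2: 211.4·0.3270 + 426.5·0.9949 = 493.5 lb (target 493.5 lb)
  Al2O3: 55.48·0.9960 + 426.5·0.003000 = 56.54 lb (target 56.53 lb)
  MgO: 47.07·0.9853 = 46.38 lb (target 46.38 lb)
  ZrO2: 211.4·0.6720 = 142.1 lb (target 142.1 lb)
Glass-mass bookkeeping: total charge less LOI = 999.8 lb (the Σ of target masses is 999.8 lb; basis as stated: 999.9 lb — gaps are rounding artifacts).
Total batch = Σ batch = 1018 lb; Σ batch·LOI gives LOI loss = 17.83 lb; glass ÷ batch gives a yield of 98.25%.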